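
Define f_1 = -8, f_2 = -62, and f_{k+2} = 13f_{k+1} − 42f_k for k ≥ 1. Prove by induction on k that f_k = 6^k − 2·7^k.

Base cases: f_1 = -8 and 6^1 − 2·7^1 = -8; f_2 = -62 and 6^2 − 2·7^2 = -62.
Assume f_j = 6^j − 2·7^j for all 1 ≤ j ≤ m, where m ≥ 2.
Then f_{m+1} = 13f_m − 42f_{m−1} = 13·(6^m − 2·7^m) − 42·(6^{m−1} − 2·7^{m−1}) = (13·6 − 42)6^{m−1} − 2·(13·7 − 42)7^{m−1} = 36·6^{m−1} − 98·7^{m−1} = 6^{m+1} − 2·7^{m+1}.
Hence f_k = 6^k − 2·7^k for every k ≥ 1, by strong induction.

f_k = 6^k − 2·7^k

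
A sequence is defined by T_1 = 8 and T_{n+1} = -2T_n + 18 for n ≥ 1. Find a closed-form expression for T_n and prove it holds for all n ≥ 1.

Claim: T_n = -(-2)^n + 6.

Base case: T_1 = 8, and -(-2)^1 + 6 = 2 + 6 = 8.
Assume T_r = -(-2)^r + 6 for some r ≥ 1.
Then T_{r+1} = -2T_r + 18 = -2·(-(-2)^r + 6) + 18 = 2·(-2)^r − 12 + 18 = -(-2)^{r+1} + 6.
This completes the inductive step, so T_n = -(-2)^n + 6 for all n ≥ 1.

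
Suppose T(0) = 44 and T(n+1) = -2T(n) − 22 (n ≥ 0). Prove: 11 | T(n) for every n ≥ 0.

Base case: T(0) = 44 = 11·4, so 11 | T(0).
Assume 11 | T(m), so T(m) = 11t for some integer t.
Then T(m+1) = -2T(m) − 22 = -2·(11t) − 22 = 11(-2t − 2), so 11 | T(m+1).
Hence 11 | T(n) for every n ≥ 0, by induction.

11 | T(n)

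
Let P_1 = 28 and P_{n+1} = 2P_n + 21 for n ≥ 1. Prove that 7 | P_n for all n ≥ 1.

Base case: P_1 = 28 = 7·4, so 7 | P_1.
Assume 7 | P_j, so P_j = 7t for some integer t.
Then P_{j+1} = 2P_j + 21 = 2·(7t) + 21 = 7(2t + 3), so 7 | P_{j+1}.
Hence 7 | P_n for every n ≥ 1, by induction.

7 | P_n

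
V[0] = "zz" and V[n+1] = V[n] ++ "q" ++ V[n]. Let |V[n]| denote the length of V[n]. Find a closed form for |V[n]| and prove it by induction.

Claim: |V[n]| = 3·2^n − 1.

Base case: |V[0]| = 2, and 3·2^0 − 1 = 2.
Assume |V[m]| = 3·2^m − 1.
Then |V[m+1]| = |V[m]| + 1 + |V[m]| = 2|V[m]| + 1 = 2(3·2^m − 1) + 1 = 3·2^{m+1} − 2 + 1 = 3·2^{m+1} − 1.
Hence |V[n]| = 3·2^n − 1 for every n ≥ 0, by induction.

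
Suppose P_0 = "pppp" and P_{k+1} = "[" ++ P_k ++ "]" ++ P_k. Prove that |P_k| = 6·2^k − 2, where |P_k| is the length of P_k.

Base case: |P_0| = 4, and 6·2^0 − 2 = 4.
Assume |P_r| = 6·2^r − 2.
Then |P_{r+1}| = 1 + |P_r| + 1 + |P_r| = 2|P_r| + 2 = 2(6·2^r − 2) + 2 = 6·2^{r+1} − 4 + 2 = 6·2^{r+1} − 2.
This completes the inductive step, so |P_k| = 6·2^k − 2 for all k ≥ 0.

|P_k| = 6·2^k − 2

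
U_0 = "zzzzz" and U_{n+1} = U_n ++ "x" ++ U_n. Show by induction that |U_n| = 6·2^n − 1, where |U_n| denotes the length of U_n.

Base case: |U_0| = 5, and 6·2^0 − 1 = 5.
Assume |U_r| = 6·2^r − 1.
Then |U_{r+1}| = |U_r| + 1 + |U_r| = 2|U_r| + 1 = 2(6·2^r − 1) + 1 = 6·2^{r+1} − 2 + 1 = 6·2^{r+1} − 1.
This completes the inductive step, so |U_n| = 6·2^n − 1 for all n ≥ 0.

|U_n| = 6·2^n − 1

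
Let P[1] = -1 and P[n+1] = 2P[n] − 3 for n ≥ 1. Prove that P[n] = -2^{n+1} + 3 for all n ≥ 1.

Base case: P[1] = -1, and -2^{1+1} + 3 = -4 + 3 = -1.
Assume P[r] = -2^{r+1} + 3 for some r ≥ 1.
Then P[r+1] = 2P[r] − 3 = 2·(-2^{r+1} + 3) − 3 = -2^{r+2} + 6 − 3 = -2^{r+2} + 3.
This completes the inductive step, so P[n] = -2^{n+1} + 3 for all n ≥ 1.

P[n] = -2^{n+1} + 3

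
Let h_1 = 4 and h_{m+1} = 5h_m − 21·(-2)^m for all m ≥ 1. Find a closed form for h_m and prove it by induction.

Claim: h_m = 2·5^m + 3·(-2)^m.

Base case: h_1 = 4, and 2·5^1 + 3·(-2)^1 = 10 − 6 = 4.
Assume h_r = 2·5^r + 3·(-2)^r for some r ≥ 1.
Then h_{r+1} = 5h_r − 21·(-2)^r = 5·(2·5^r + 3·(-2)^r) − 21·(-2)^r = 2·5^{r+1} + 15·(-2)^r − 21·(-2)^r = 2·5^{r+1} − 6·(-2)^r = 2·5^{r+1} + 3·(-2)^{r+1}.
By induction, h_m = 2·5^m + 3·(-2)^m for all m ≥ 1.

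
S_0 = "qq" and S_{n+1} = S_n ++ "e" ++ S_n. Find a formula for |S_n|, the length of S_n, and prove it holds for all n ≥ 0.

Claim: |S_n| = 3·2^n − 1.

Base case: |S_0| = 2, and 3·2^0 − 1 = 2.
Assume |S_j| = 3·2^j − 1.
Then |S_{j+1}| = |S_j| + 1 + |S_j| = 2|S_j| + 1 = 2(3·2^j − 1) + 1 = 3·2^{j+1} − 2 + 1 = 3·2^{j+1} − 1.
By induction, |S_n| = 3·2^n − 1 for all n ≥ 0.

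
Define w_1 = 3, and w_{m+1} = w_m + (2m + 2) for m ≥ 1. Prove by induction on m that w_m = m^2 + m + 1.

Base case: w_1 = 3, and 1^2 + 1 + 1 = 3.
Assume w_j = j^2 + j + 1.
Then w_{j+1} = w_j + (2j + 2) = (j^2 + j + 1) + (2j + 2) = j^2 + 3j + 3,
and (j+1)^2 + (j+1) + 1 = j^2 + 3j + 3.
This completes the inductive step, so w_m = m^2 + m + 1 for all m ≥ 1.

w_m = m^2 + m + 1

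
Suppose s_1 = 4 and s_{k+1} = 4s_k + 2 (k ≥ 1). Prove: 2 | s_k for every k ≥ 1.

Base case: s_1 = 4 = 2·2, so 2 | s_1.
Assume 2 | s_j, so s_j = 2t for some integer t.
Then s_{j+1} = 4s_j + 2 = 4·(2t) + 2 = 2(4t + 1), so 2 | s_{j+1}.
By induction, 2 | s_k for all k ≥ 1.

2 | s_k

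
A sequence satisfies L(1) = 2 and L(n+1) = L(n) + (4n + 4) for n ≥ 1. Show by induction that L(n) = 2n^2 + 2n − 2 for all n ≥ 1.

Base case: L(1) = 2, and 2·1^2 + 2·1 − 2 = 2.
Assume L(m) = 2m^2 + 2m − 2.
Then L(m+1) = L(m) + (4m + 4) = (2m^2 + 2m − 2) + (4m + 4) = 2m^2 + 6m + 2,
and 2·(m+1)^2 + 2·(m+1) − 2 = 2m^2 + 6m + 2.
By induction, L(n) = 2n^2 + 2n − 2 for all n ≥ 1.

L(n) = 2n^2 + 2n − 2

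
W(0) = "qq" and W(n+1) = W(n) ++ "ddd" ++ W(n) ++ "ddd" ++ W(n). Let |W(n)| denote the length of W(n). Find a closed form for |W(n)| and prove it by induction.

Claim: |W(n)| = 5·3^n − 3.

Base case: |W(0)| = 2, and 5·3^0 − 3 = 2.
Assume |W(r)| = 5·3^r − 3.
Then |W(r+1)| = 3|W(r)| + 6 = 3(5·3^r − 3) + 6 = 5·3^{r+1} − 9 + 6 = 5·3^{r+1} − 3.
So the formula holds for r+1, and by induction |W(n)| = 5·3^n − 3 for all n ≥ 0.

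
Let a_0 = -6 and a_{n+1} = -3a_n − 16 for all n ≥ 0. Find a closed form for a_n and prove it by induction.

Claim: a_n = -2·(-3)^n − 4.

Base case: a_0 = -6, and -2·(-3)^0 − 4 = -2 − 4 = -6.
Assume a_r = -2·(-3)^r − 4 for some r ≥ 0.
Then a_{r+1} = -3a_r − 16 = -3·(-2·(-3)^r − 4) − 16 = 6·(-3)^r + 12 − 16 = -2·(-3)^{r+1} − 4.
By induction, a_n = -2·(-3)^n − 4 for all n ≥ 0.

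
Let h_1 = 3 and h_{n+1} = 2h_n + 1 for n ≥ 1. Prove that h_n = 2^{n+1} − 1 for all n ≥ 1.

Base case: h_1 = 3, and 2^{1+1} − 1 = 4 − 1 = 3.
Assume h_r = 2^{r+1} − 1 for some r ≥ 1.
Then h_{r+1} = 2h_r + 1 = 2·(2^{r+1} − 1) + 1 = 2^{r+2} − 2 + 1 = 2^{r+2} − 1.
So the formula holds for r+1, and by induction h_n = 2^{n+1} − 1 for all n ≥ 1.

h_n = 2^{n+1} − 1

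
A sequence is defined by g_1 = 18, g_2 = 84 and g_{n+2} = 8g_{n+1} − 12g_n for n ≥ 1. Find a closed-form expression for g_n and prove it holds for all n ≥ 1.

Claim: g_n = 3·2^n + 2·6^n.

Base cases: g_1 = 18 and 3·2^1 + 2·6^1 = 18; g_2 = 84 and 3·2^2 + 2·6^2 = 84.
Assume g_j = 3·2^j + 2·6^j for all 1 ≤ j ≤ m, where m ≥ 2.
Then g_{m+1} = 8g_m − 12g_{m−1} = 8·(3·2^m + 2·6^m) − 12·(3·2^{m−1} + 2·6^{m−1}) = 3·(8·2 − 12)2^{m−1} + 2·(8·6 − 12)6^{m−1} = 12·2^{m−1} + 72·6^{m−1} = 3·2^{m+1} + 2·6^{m+1}.
This completes the inductive step, so g_n = 3·2^n + 2·6^n for all n ≥ 1.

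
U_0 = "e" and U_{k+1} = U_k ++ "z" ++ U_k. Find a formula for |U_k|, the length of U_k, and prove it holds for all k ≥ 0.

Claim: |U_k| = 2^{k+1} − 1.

Base case: |U_0| = 1, and 2^{0+1} − 1 = 1.
Assume |U_j| = 2^{j+1} − 1.
Then |U_{j+1}| = |U_j| + 1 + |U_j| = 2|U_j| + 1 = 2(2^{j+1} − 1) + 1 = 2^{j+2} − 2 + 1 = 2^{j+2} − 1.
By induction, |U_k| = 2^{k+1} − 1 for all k ≥ 0.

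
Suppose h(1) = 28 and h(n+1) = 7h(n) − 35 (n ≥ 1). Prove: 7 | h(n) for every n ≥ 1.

Base case: h(1) = 28 = 7·4, so 7 | h(1).
Assume 7 | h(k), so h(k) = 7t for some integer t.
Then h(k+1) = 7h(k) − 35 = 7·(7t) − 35 = 7(7t − 5), so 7 | h(k+1).
This completes the inductive step, so 7 | h(n) for all n ≥ 1.

7 | h(n)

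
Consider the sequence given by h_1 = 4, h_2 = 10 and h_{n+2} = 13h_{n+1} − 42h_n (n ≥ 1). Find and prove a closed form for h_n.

Claim: h_n = 3·6^n − 2·7^n.

Base cases: h_1 = 4 and 3·6^1 − 2·7^1 = 4; h_2 = 10 and 3·6^2 − 2·7^2 = 10.
Assume h_j = 3·6^j − 2·7^j for all 1 ≤ j ≤ k, where k ≥ 2.
Then h_{k+1} = 13h_k − 42h_{k−1} = 13·(3·6^k − 2·7^k) − 42·(3·6^{k−1} − 2·7^{k−1}) = 3·(13·6 − 42)6^{k−1} − 2·(13·7 − 42)7^{k−1} = 108·6^{k−1} − 98·7^{k−1} = 3·6^{k+1} − 2·7^{k+1}.
By strong induction, h_n = 3·6^n − 2·7^n for all n ≥ 1.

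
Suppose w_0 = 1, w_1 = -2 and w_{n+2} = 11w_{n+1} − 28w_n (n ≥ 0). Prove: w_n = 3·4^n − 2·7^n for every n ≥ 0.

Base cases: w_0 = 1 and 3·4^0 − 2·7^0 = 1; w_1 = -2 and 3·4^1 − 2·7^1 = -2.
Assume w_j = 3·4^j − 2·7^j for all 0 ≤ j ≤ r, where r ≥ 1.
Then w_{r+1} = 11w_r − 28w_{r−1} = 11·(3·4^r − 2·7^r) − 28·(3·4^{r−1} − 2·7^{r−1}) = 3·(11·4 − 28)4^{r−1} − 2·(11·7 − 28)7^{r−1} = 48·4^{r−1} − 98·7^{r−1} = 3·4^{r+1} − 2·7^{r+1}.
This completes the inductive step, so w_n = 3·4^n − 2·7^n for all n ≥ 0.

w_n = 3·4^n − 2·7^n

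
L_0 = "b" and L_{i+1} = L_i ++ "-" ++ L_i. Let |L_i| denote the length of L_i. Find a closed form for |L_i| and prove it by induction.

Claim: |L_i| = 2^{i+1} − 1.

Base case: |L_0| = 1, and 2^{0+1} − 1 = 1.
Assume |L_r| = 2^{r+1} − 1.
Then |L_{r+1}| = |L_r| + 1 + |L_r| = 2|L_r| + 1 = 2(2^{r+1} − 1) + 1 = 2^{r+2} − 2 + 1 = 2^{r+2} − 1.
So the formula holds for r+1, and by induction |L_i| = 2^{i+1} − 1 for all i ≥ 0.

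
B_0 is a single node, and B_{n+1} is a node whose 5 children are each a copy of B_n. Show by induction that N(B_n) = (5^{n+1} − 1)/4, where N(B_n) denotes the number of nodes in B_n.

Base case: N(B_0) = 1, and (5^{0+1} − 1)/4 = 1.
Assume N(B_k) = (5^{k+1} − 1)/4.
Then N(B_{k+1}) = 1 + 5N(B_k) = 1 + 5·(5^{k+1} − 1)/4 = 1 + (5^{k+2} − 5)/4 = (4 + 5^{k+2} − 5)/4 = (5^{k+2} − 1)/4.
This completes the inductive step, so N(B_n) = (5^{n+1} − 1)/4 for all n ≥ 0.

N(B_n) = (5^{n+1} − 1)/4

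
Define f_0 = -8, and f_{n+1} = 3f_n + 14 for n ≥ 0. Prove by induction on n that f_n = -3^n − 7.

Base case: f_0 = -8, and -3^0 − 7 = -1 − 7 = -8.
Assume f_m = -3^m − 7 for some m ≥ 0.
Then f_{m+1} = 3f_m + 14 = 3·(-3^m − 7) + 14 = -3^{m+1} − 21 + 14 = -3^{m+1} − 7.
Hence f_n = -3^n − 7 for every n ≥ 0, by induction.

f_n = -3^n − 7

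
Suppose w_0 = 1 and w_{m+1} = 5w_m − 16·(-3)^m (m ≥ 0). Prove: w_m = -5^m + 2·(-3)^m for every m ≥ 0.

Base case: w_0 = 1, and -5^0 + 2·(-3)^0 = -1 + 2 = 1.
Assume w_r = -5^r + 2·(-3)^r for some r ≥ 0.
Then w_{r+1} = 5w_r − 16·(-3)^r = 5·(-5^r + 2·(-3)^r) − 16·(-3)^r = -5^{r+1} + 10·(-3)^r − 16·(-3)^r = -5^{r+1} − 6·(-3)^r = -5^{r+1} + 2·(-3)^{r+1}.
So the formula holds for r+1, and by induction w_m = -5^m + 2·(-3)^m for all m ≥ 0.

w_m = -5^m + 2·(-3)^m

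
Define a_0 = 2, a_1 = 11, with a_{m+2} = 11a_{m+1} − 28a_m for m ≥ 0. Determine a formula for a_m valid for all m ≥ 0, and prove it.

Claim: a_m = 7^m + 4^m.

Base cases: a_0 = 2 and 7^0 + 4^0 = 2; a_1 = 11 and 7^1 + 4^1 = 11.
Assume a_i = 7^i + 4^i for all 0 ≤ i ≤ j, where j ≥ 1.
Then a_{j+1} = 11a_j − 28a_{j−1} = 11·(7^j + 4^j) − 28·(7^{j−1} + 4^{j−1}) = (11·7 − 28)7^{j−1} + (11·4 − 28)4^{j−1} = 49·7^{j−1} + 16·4^{j−1} = 7^{j+1} + 4^{j+1}.
Hence a_m = 7^m + 4^m for every m ≥ 0, by strong induction.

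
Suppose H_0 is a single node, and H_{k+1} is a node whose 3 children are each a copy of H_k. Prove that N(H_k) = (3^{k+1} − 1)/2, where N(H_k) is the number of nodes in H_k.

Base case: N(H_0) = 1, and (3^{0+1} − 1)/2 = 1.
Assume N(H_j) = (3^{j+1} − 1)/2.
Then N(H_{j+1}) = 1 + 3N(H_j) = 1 + 3·(3^{j+1} − 1)/2 = 1 + (3^{j+2} − 3)/2 = (2 + 3^{j+2} − 3)/2 = (3^{j+2} − 1)/2.
Hence N(H_k) = (3^{k+1} − 1)/2 for every k ≥ 0, by induction.

N(H_k) = (3^{k+1} − 1)/2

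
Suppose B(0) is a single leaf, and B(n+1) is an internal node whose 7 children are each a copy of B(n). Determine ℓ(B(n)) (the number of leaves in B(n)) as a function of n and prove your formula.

Claim: ℓ(B(n)) = 7^n.

Base case: ℓ(B(0)) = 1, and 7^0 = 1.
Assume ℓ(B(m)) = 7^m.
Then ℓ(B(m+1)) = 7·ℓ(B(m)) = 7·7^m = 7^{m+1}.
So the formula holds for m+1, and by induction ℓ(B(n)) = 7^n for all n ≥ 0.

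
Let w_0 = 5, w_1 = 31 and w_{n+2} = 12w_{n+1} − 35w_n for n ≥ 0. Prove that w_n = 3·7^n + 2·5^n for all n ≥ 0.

Base cases: w_0 = 5 and 3·7^0 + 2·5^0 = 5; w_1 = 31 and 3·7^1 + 2·5^1 = 31.
Assume w_j = 3·7^j + 2·5^j for all 0 ≤ j ≤ r, where r ≥ 1.
Then w_{r+1} = 12w_r − 35w_{r−1} = 12·(3·7^r + 2·5^r) − 35·(3·7^{r−1} + 2·5^{r−1}) = 3·(12·7 − 35)7^{r−1} + 2·(12·5 − 35)5^{r−1} = 147·7^{r−1} + 50·5^{r−1} = 3·7^{r+1} + 2·5^{r+1}.
By strong induction, w_n = 3·7^n + 2·5^n for all n ≥ 0.

w_n = 3·7^n + 2·5^n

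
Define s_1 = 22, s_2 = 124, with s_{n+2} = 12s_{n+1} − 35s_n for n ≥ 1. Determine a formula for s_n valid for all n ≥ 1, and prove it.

Claim: s_n = 3·5^n + 7^n.

Base cases: s_1 = 22 and 3·5^1 + 7^1 = 22; s_2 = 124 and 3·5^2 + 7^2 = 124.
Assume s_j = 3·5^j + 7^j for all 1 ≤ j ≤ r, where r ≥ 2.
Then s_{r+1} = 12s_r − 35s_{r−1} = 12·(3·5^r + 7^r) − 35·(3·5^{r−1} + 7^{r−1}) = 3·(12·5 − 35)5^{r−1} + (12·7 − 35)7^{r−1} = 75·5^{r−1} + 49·7^{r−1} = 3·5^{r+1} + 7^{r+1}.
Hence s_n = 3·5^n + 7^n for every n ≥ 1, by strong induction.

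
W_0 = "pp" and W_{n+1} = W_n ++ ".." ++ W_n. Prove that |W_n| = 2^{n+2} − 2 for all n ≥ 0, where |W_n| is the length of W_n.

Base case: |W_0| = 2, and 2^{0+2} − 2 = 2.
Assume |W_k| = 2^{k+2} − 2.
Then |W_{k+1}| = |W_k| + 2 + |W_k| = 2|W_k| + 2 = 2(2^{k+2} − 2) + 2 = 2^{k+3} − 4 + 2 = 2^{k+3} − 2.
So the formula holds for k+1, and by induction |W_n| = 2^{n+2} − 2 for all n ≥ 0.

|W_n| = 2^{n+2} − 2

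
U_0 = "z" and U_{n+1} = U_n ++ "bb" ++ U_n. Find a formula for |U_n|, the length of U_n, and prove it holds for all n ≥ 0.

Claim: |U_n| = 3·2^n − 2.

Base case: |U_0| = 1, and 3·2^0 − 2 = 1.
Assume |U_j| = 3·2^j − 2.
Then |U_{j+1}| = |U_j| + 2 + |U_j| = 2|U_j| + 2 = 2(3·2^j − 2) + 2 = 3·2^{j+1} − 4 + 2 = 3·2^{j+1} − 2.
So the formula holds for j+1, and by induction |U_n| = 3·2^n − 2 for all n ≥ 0.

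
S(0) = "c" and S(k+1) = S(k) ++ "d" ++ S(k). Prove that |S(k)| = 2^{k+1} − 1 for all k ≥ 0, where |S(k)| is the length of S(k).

Base case: |S(0)| = 1, and 2^{0+1} − 1 = 1.
Assume |S(r)| = 2^{r+1} − 1.
Then |S(r+1)| = |S(r)| + 1 + |S(r)| = 2|S(r)| + 1 = 2(2^{r+1} − 1) + 1 = 2^{r+2} − 2 + 1 = 2^{r+2} − 1.
Hence |S(k)| = 2^{k+1} − 1 for every k ≥ 0, by induction.

|S(k)| = 2^{k+1} − 1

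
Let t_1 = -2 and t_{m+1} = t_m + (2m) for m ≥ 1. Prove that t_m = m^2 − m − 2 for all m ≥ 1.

Base case: t_1 = -2, and 1^2 − 1 − 2 = -2.
Assume t_k = k^2 − k − 2.
Then t_{k+1} = t_k + (2k) = (k^2 − k − 2) + (2k) = k^2 + k − 2,
and (k+1)^2 − (k+1) − 2 = k^2 + k − 2.
This completes the inductive step, so t_m = m^2 − m − 2 for all m ≥ 1.

t_m = m^2 − m − 2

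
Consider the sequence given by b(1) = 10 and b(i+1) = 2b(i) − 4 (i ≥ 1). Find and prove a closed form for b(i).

Claim: b(i) = 3·2^i + 4.

Base case: b(1) = 10, and 3·2^1 + 4 = 6 + 4 = 10.
Assume b(m) = 3·2^m + 4 for some m ≥ 1.
Then b(m+1) = 2b(m) − 4 = 2·(3·2^m + 4) − 4 = 6·2^m + 8 − 4 = 3·2^{m+1} + 4.
So the formula holds for m+1, and by induction b(i) = 3·2^i + 4 for all i ≥ 1.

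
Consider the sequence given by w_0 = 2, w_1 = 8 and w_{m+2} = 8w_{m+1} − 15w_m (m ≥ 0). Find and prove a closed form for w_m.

Claim: w_m = 5^m + 3^m.

Base cases: w_0 = 2 and 5^0 + 3^0 = 2; w_1 = 8 and 5^1 + 3^1 = 8.
Assume w_i = 5^i + 3^i for all 0 ≤ i ≤ j, where j ≥ 1.
Then w_{j+1} = 8w_j − 15w_{j−1} = 8·(5^j + 3^j) − 15·(5^{j−1} + 3^{j−1}) = (8·5 − 15)5^{j−1} + (8·3 − 15)3^{j−1} = 25·5^{j−1} + 9·3^{j−1} = 5^{j+1} + 3^{j+1}.
Hence w_m = 5^m + 3^m for every m ≥ 0, by strong induction.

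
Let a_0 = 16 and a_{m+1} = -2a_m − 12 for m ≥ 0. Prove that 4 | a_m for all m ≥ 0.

Base case: a_0 = 16 = 4·4, so 4 | a_0.
Assume 4 | a_j, so a_j = 4t for some integer t.
Then a_{j+1} = -2a_j − 12 = -2·(4t) − 12 = 4(-2t − 3), so 4 | a_{j+1}.
Hence 4 | a_m for every m ≥ 0, by induction.

4 | a_m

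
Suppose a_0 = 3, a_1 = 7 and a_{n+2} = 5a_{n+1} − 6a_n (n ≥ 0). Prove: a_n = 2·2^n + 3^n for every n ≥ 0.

Base cases: a_0 = 3 and 2·2^0 + 3^0 = 3; a_1 = 7 and 2·2^1 + 3^1 = 7.
Assume a_j = 2·2^j + 3^j for all 0 ≤ j ≤ m, where m ≥ 1.
Then a_{m+1} = 5a_m − 6a_{m−1} = 5·(2·2^m + 3^m) − 6·(2·2^{m−1} + 3^{m−1}) = 2·(5·2 − 6)2^{m−1} + (5·3 − 6)3^{m−1} = 8·2^{m−1} + 9·3^{m−1} = 2·2^{m+1} + 3^{m+1}.
This completes the inductive step, so a_n = 2·2^n + 3^n for all n ≥ 0.

a_n = 2·2^n + 3^n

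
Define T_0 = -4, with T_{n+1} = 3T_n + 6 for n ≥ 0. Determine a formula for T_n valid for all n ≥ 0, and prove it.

Claim: T_n = -3^n − 3.

Base case: T_0 = -4, and -3^0 − 3 = -1 − 3 = -4.
Assume T_k = -3^k − 3 for some k ≥ 0.
Then T_{k+1} = 3T_k + 6 = 3·(-3^k − 3) + 6 = -3^{k+1} − 9 + 6 = -3^{k+1} − 3.
This completes the inductive step, so T_n = -3^n − 3 for all n ≥ 0.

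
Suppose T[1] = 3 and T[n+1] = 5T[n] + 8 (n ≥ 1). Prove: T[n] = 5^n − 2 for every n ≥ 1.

Base case: T[1] = 3, and 5^1 − 2 = 5 − 2 = 3.
Assume T[m] = 5^m − 2 for some m ≥ 1.
Then T[m+1] = 5T[m] + 8 = 5·(5^m − 2) + 8 = 5^{m+1} − 10 + 8 = 5^{m+1} − 2.
This completes the inductive step, so T[n] = 5^n − 2 for all n ≥ 1.

T[n] = 5^n − 2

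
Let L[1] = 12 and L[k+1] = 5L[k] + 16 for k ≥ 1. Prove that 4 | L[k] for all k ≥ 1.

Base case: L[1] = 12 = 4·3, so 4 | L[1].
Assume 4 | L[m], so L[m] = 4t for some integer t.
Then L[m+1] = 5L[m] + 16 = 5·(4t) + 16 = 4(5t + 4), so 4 | L[m+1].
This completes the inductive step, so 4 | L[k] for all k ≥ 1.

4 | L[k]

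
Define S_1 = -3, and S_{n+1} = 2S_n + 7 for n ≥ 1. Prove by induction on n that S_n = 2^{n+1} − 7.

Base case: S_1 = -3, and 2^{1+1} − 7 = 4 − 7 = -3.
Assume S_k = 2^{k+1} − 7 for some k ≥ 1.
Then S_{k+1} = 2S_k + 7 = 2·(2^{k+1} − 7) + 7 = 2^{k+2} − 14 + 7 = 2^{k+2} − 7.
So the formula holds for k+1, and by induction S_n = 2^{n+1} − 7 for all n ≥ 1.

S_n = 2^{n+1} − 7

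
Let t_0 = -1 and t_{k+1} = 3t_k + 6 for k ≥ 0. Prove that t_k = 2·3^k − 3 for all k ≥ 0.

Base case: t_0 = -1, and 2·3^0 − 3 = 2 − 3 = -1.
Assume t_r = 2·3^r − 3 for some r ≥ 0.
Then t_{r+1} = 3t_r + 6 = 3·(2·3^r − 3) + 6 = 6·3^r − 9 + 6 = 2·3^{r+1} − 3.
So the formula holds for r+1, and by induction t_k = 2·3^k − 3 for all k ≥ 0.

t_k = 2·3^k − 3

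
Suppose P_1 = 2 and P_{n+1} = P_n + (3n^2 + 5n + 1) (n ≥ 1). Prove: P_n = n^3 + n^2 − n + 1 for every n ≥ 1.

Base case: P_1 = 2, and 1^3 + 1^2 − 1 + 1 = 2.
Assume P_j = j^3 + j^2 − j + 1.
Then P_{j+1} = P_j + (3j^2 + 5j + 1) = (j^3 + j^2 − j + 1) + (3j^2 + 5j + 1) = j^3 + 4j^2 + 4j + 2,
and (j+1)^3 + (j+1)^2 − (j+1) + 1 = j^3 + 4j^2 + 4j + 2.
Hence P_n = n^3 + n^2 − n + 1 for every n ≥ 1, by induction.

P_n = n^3 + n^2 − n + 1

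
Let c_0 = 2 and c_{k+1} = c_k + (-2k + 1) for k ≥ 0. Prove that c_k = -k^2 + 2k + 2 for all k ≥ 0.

Base case: c_0 = 2, and -0^2 + 2·0 + 2 = 2.
Assume c_r = -r^2 + 2r + 2.
Then c_{r+1} = c_r + (-2r + 1) = (-r^2 + 2r + 2) + (-2r + 1) = -r^2 + 3,
and -(r+1)^2 + 2·(r+1) + 2 = -r^2 + 3.
This completes the inductive step, so c_k = -k^2 + 2k + 2 for all k ≥ 0.

c_k = -k^2 + 2k + 2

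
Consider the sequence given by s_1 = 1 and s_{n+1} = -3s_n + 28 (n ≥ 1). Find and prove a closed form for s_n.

Claim: s_n = 2·(-3)^n + 7.

Base case: s_1 = 1, and 2·(-3)^1 + 7 = -6 + 7 = 1.
Assume s_j = 2·(-3)^j + 7 for some j ≥ 1.
Then s_{j+1} = -3s_j + 28 = -3·(2·(-3)^j + 7) + 28 = -6·(-3)^j − 21 + 28 = 2·(-3)^{j+1} + 7.
By induction, s_n = 2·(-3)^n + 7 for all n ≥ 1.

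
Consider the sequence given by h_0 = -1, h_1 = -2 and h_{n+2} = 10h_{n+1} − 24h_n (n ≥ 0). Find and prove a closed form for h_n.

Claim: h_n = 6^n − 2·4^n.

Base cases: h_0 = -1 and 6^0 − 2·4^0 = -1; h_1 = -2 and 6^1 − 2·4^1 = -2.
Assume h_i = 6^i − 2·4^i for all 0 ≤ i ≤ j, where j ≥ 1.
Then h_{j+1} = 10h_j − 24h_{j−1} = 10·(6^j − 2·4^j) − 24·(6^{j−1} − 2·4^{j−1}) = (10·6 − 24)6^{j−1} − 2·(10·4 − 24)4^{j−1} = 36·6^{j−1} − 32·4^{j−1} = 6^{j+1} − 2·4^{j+1}.
This completes the inductive step, so h_n = 6^n − 2·4^n for all n ≥ 0.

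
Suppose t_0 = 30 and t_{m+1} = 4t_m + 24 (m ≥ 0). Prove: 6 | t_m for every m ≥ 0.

Base case: t_0 = 30 = 6·5, so 6 | t_0.
Assume 6 | t_j, so t_j = 6s for some integer s.
Then t_{j+1} = 4t_j + 24 = 4·(6s) + 24 = 6(4s + 4), so 6 | t_{j+1}.
By induction, 6 | t_m for all m ≥ 0.

6 | t_m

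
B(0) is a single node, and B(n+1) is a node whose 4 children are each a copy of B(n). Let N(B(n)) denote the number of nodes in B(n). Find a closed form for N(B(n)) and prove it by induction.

Claim: N(B(n)) = (4^{n+1} − 1)/3.

Base case: N(B(0)) = 1, and (4^{0+1} − 1)/3 = 1.
Assume N(B(j)) = (4^{j+1} − 1)/3.
Then N(B(j+1)) = 1 + 4N(B(j)) = 1 + 4·(4^{j+1} − 1)/3 = 1 + (4^{j+2} − 4)/3 = (3 + 4^{j+2} − 4)/3 = (4^{j+2} − 1)/3.
So the formula holds for j+1, and by induction N(B(n)) = (4^{n+1} − 1)/3 for all n ≥ 0.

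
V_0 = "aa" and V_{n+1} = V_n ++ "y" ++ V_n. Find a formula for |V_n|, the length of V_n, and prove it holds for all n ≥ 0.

Claim: |V_n| = 3·2^n − 1.

Base case: |V_0| = 2, and 3·2^0 − 1 = 2.
Assume |V_j| = 3·2^j − 1.
Then |V_{j+1}| = |V_j| + 1 + |V_j| = 2|V_j| + 1 = 2(3·2^j − 1) + 1 = 3·2^{j+1} − 2 + 1 = 3·2^{j+1} − 1.
So the formula holds for j+1, and by induction |V_n| = 3·2^n − 1 for all n ≥ 0.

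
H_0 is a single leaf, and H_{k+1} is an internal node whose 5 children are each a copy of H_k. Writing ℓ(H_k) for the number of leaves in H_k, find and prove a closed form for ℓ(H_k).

Claim: ℓ(H_k) = 5^k.

Base case: ℓ(H_0) = 1, and 5^0 = 1.
Assume ℓ(H_j) = 5^j.
Then ℓ(H_{j+1}) = 5·ℓ(H_j) = 5·5^j = 5^{j+1}.
This completes the inductive step, so ℓ(H_k) = 5^k for all k ≥ 0.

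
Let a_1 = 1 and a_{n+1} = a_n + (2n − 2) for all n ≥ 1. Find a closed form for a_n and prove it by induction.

Claim: a_n = n^2 − 3n + 3.

Base case: a_1 = 1, and 1^2 − 3·1 + 3 = 1.
Assume a_j = j^2 − 3j + 3.
Then a_{j+1} = a_j + (2j − 2) = (j^2 − 3j + 3) + (2j − 2) = j^2 − j + 1,
and (j+1)^2 − 3·(j+1) + 3 = j^2 − j + 1.
Hence a_n = n^2 − 3n + 3 for every n ≥ 1, by induction.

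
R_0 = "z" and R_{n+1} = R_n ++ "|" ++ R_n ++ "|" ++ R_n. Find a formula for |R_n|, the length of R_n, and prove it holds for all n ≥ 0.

Claim: |R_n| = 2·3^n − 1.

Base case: |R_0| = 1, and 2·3^0 − 1 = 1.
Assume |R_r| = 2·3^r − 1.
Then |R_{r+1}| = 3|R_r| + 2 = 3(2·3^r − 1) + 2 = 2·3^{r+1} − 3 + 2 = 2·3^{r+1} − 1.
Hence |R_n| = 2·3^n − 1 for every n ≥ 0, by induction.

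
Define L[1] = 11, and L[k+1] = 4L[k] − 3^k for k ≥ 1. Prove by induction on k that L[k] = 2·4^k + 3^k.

Base case: L[1] = 11, and 2·4^1 + 3^1 = 8 + 3 = 11.
Assume L[j] = 2·4^j + 3^j for some j ≥ 1.
Then L[j+1] = 4L[j] − 3^j = 4·(2·4^j + 3^j) − 3^j = 2·4^{j+1} + 4·3^j − 3^j = 2·4^{j+1} + 3·3^j = 2·4^{j+1} + 3^{j+1}.
By induction, L[k] = 2·4^k + 3^k for all k ≥ 1.

L[k] = 2·4^k + 3^k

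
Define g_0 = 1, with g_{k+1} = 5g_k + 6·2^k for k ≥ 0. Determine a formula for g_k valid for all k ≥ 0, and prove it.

Claim: g_k = 3·5^k − 2·2^k.

Base case: g_0 = 1, and 3·5^0 − 2·2^0 = 3 − 2 = 1.
Assume g_r = 3·5^r − 2·2^r for some r ≥ 0.
Then g_{r+1} = 5g_r + 6·2^r = 5·(3·5^r − 2·2^r) + 6·2^r = 3·5^{r+1} − 10·2^r + 6·2^r = 3·5^{r+1} − 4·2^r = 3·5^{r+1} − 2·2^{r+1}.
By induction, g_k = 3·5^k − 2·2^k for all k ≥ 0.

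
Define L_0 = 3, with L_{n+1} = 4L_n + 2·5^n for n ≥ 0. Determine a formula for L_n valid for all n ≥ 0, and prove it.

Claim: L_n = 4^n + 2·5^n.

Base case: L_0 = 3, and 4^0 + 2·5^0 = 1 + 2 = 3.
Assume L_r = 4^r + 2·5^r for some r ≥ 0.
Then L_{r+1} = 4L_r + 2·5^r = 4·(4^r + 2·5^r) + 2·5^r = 4^{r+1} + 8·5^r + 2·5^r = 4^{r+1} + 10·5^r = 4^{r+1} + 2·5^{r+1}.
Hence L_n = 4^n + 2·5^n for every n ≥ 0, by induction.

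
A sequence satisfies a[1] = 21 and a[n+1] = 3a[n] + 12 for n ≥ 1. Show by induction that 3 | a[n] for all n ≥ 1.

Base case: a[1] = 21 = 3·7, so 3 | a[1].
Assume 3 | a[j], so a[j] = 3t for some integer t.
Then a[j+1] = 3a[j] + 12 = 3·(3t) + 12 = 3(3t + 4), so 3 | a[j+1].
So the property holds for j+1, and by induction 3 | a[n] for all n ≥ 1.

3 | a[n]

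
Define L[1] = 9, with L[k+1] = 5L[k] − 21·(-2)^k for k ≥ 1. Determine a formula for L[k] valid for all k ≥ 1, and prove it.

Claim: L[k] = 3·5^k + 3·(-2)^k.

Base case: L[1] = 9, and 3·5^1 + 3·(-2)^1 = 15 − 6 = 9.
Assume L[r] = 3·5^r + 3·(-2)^r for some r ≥ 1.
Then L[r+1] = 5L[r] − 21·(-2)^r = 5·(3·5^r + 3·(-2)^r) − 21·(-2)^r = 3·5^{r+1} + 15·(-2)^r − 21·(-2)^r = 3·5^{r+1} − 6·(-2)^r = 3·5^{r+1} + 3·(-2)^{r+1}.
Hence L[k] = 3·5^k + 3·(-2)^k for every k ≥ 1, by induction.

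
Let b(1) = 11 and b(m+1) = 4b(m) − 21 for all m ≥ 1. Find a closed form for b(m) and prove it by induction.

Claim: b(m) = 4^m + 7.

Base case: b(1) = 11, and 4^1 + 7 = 4 + 7 = 11.
Assume b(j) = 4^j + 7 for some j ≥ 1.
Then b(j+1) = 4b(j) − 21 = 4·(4^j + 7) − 21 = 4^{j+1} + 28 − 21 = 4^{j+1} + 7.
So the formula holds for j+1, and by induction b(m) = 4^m + 7 for all m ≥ 1.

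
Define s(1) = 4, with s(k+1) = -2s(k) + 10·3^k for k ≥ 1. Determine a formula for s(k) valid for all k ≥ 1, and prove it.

Claim: s(k) = (-2)^k + 2·3^k.

Base case: s(1) = 4, and (-2)^1 + 2·3^1 = -2 + 6 = 4.
Assume s(j) = (-2)^j + 2·3^j for some j ≥ 1.
Then s(j+1) = -2s(j) + 10·3^j = -2·((-2)^j + 2·3^j) + 10·3^j = (-2)^{j+1} − 4·3^j + 10·3^j = (-2)^{j+1} + 6·3^j = (-2)^{j+1} + 2·3^{j+1}.
By induction, s(k) = (-2)^k + 2·3^k for all k ≥ 1.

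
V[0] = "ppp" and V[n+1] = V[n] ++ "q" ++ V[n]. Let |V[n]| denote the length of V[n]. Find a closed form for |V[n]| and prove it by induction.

Claim: |V[n]| = 2^{n+2} − 1.

Base case: |V[0]| = 3, and 2^{0+2} − 1 = 3.
Assume |V[m]| = 2^{m+2} − 1.
Then |V[m+1]| = |V[m]| + 1 + |V[m]| = 2|V[m]| + 1 = 2(2^{m+2} − 1) + 1 = 2^{m+3} − 2 + 1 = 2^{m+3} − 1.
Hence |V[n]| = 2^{n+2} − 1 for every n ≥ 0, by induction.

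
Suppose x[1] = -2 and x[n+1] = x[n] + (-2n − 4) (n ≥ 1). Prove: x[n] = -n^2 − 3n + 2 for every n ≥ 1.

Base case: x[1] = -2, and -1^2 − 3·1 + 2 = -2.
Assume x[j] = -j^2 − 3j + 2.
Then x[j+1] = x[j] + (-2j − 4) = (-j^2 − 3j + 2) + (-2j − 4) = -j^2 − 5j − 2,
and -(j+1)^2 − 3·(j+1) + 2 = -j^2 − 5j − 2.
Hence x[n] = -n^2 − 3n + 2 for every n ≥ 1, by induction.

x[n] = -n^2 − 3n + 2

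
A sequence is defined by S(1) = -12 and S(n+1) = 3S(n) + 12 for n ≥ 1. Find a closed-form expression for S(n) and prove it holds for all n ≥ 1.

Claim: S(n) = -2·3^n − 6.

Base case: S(1) = -12, and -2·3^1 − 6 = -6 − 6 = -12.
Assume S(r) = -2·3^r − 6 for some r ≥ 1.
Then S(r+1) = 3S(r) + 12 = 3·(-2·3^r − 6) + 12 = -6·3^r − 18 + 12 = -2·3^{r+1} − 6.
This completes the inductive step, so S(n) = -2·3^n − 6 for all n ≥ 1.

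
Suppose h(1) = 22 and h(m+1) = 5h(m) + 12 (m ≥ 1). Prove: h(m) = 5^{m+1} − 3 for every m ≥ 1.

Base case: h(1) = 22, and 5^{1+1} − 3 = 25 − 3 = 22.
Assume h(k) = 5^{k+1} − 3 for some k ≥ 1.
Then h(k+1) = 5h(k) + 12 = 5·(5^{k+1} − 3) + 12 = 5^{k+2} − 15 + 12 = 5^{k+2} − 3.
Hence h(m) = 5^{m+1} − 3 for every m ≥ 1, by induction.

h(m) = 5^{m+1} − 3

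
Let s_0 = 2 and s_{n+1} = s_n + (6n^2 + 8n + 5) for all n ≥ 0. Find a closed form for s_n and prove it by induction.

Claim: s_n = 2n^3 + n^2 + 2n + 2.

Base case: s_0 = 2, and 2·0^3 + 0^2 + 2·0 + 2 = 2.
Assume s_k = 2k^3 + k^2 + 2k + 2.
Then s_{k+1} = s_k + (6k^2 + 8k + 5) = (2k^3 + k^2 + 2k + 2) + (6k^2 + 8k + 5) = 2k^3 + 7k^2 + 10k + 7,
and 2·(k+1)^3 + (k+1)^2 + 2·(k+1) + 2 = 2k^3 + 7k^2 + 10k + 7.
By induction, s_n = 2n^3 + n^2 + 2n + 2 for all n ≥ 0.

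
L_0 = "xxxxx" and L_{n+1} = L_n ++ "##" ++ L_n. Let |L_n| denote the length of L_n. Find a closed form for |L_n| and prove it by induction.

Claim: |L_n| = 7·2^n − 2.

Base case: |L_0| = 5, and 7·2^0 − 2 = 5.
Assume |L_k| = 7·2^k − 2.
Then |L_{k+1}| = |L_k| + 2 + |L_k| = 2|L_k| + 2 = 2(7·2^k − 2) + 2 = 7·2^{k+1} − 4 + 2 = 7·2^{k+1} − 2.
This completes the inductive step, so |L_n| = 7·2^n − 2 for all n ≥ 0.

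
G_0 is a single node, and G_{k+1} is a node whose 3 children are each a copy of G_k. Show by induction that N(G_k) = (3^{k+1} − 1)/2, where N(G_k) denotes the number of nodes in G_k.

Base case: N(G_0) = 1, and (3^{0+1} − 1)/2 = 1.
Assume N(G_j) = (3^{j+1} − 1)/2.
Then N(G_{j+1}) = 1 + 3N(G_j) = 1 + 3·(3^{j+1} − 1)/2 = 1 + (3^{j+2} − 3)/2 = (2 + 3^{j+2} − 3)/2 = (3^{j+2} − 1)/2.
Hence N(G_k) = (3^{k+1} − 1)/2 for every k ≥ 0, by induction.

N(G_k) = (3^{k+1} − 1)/2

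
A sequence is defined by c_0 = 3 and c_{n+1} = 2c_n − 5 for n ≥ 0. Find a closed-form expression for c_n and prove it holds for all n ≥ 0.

Claim: c_n = -2^{n+1} + 5.

Base case: c_0 = 3, and -2^{0+1} + 5 = -2 + 5 = 3.
Assume c_r = -2^{r+1} + 5 for some r ≥ 0.
Then c_{r+1} = 2c_r − 5 = 2·(-2^{r+1} + 5) − 5 = -2^{r+2} + 10 − 5 = -2^{r+2} + 5.
This completes the inductive step, so c_n = -2^{n+1} + 5 for all n ≥ 0.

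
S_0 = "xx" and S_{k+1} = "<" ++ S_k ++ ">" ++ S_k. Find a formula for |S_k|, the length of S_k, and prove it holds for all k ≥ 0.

Claim: |S_k| = 2^{k+2} − 2.

Base case: |S_0| = 2, and 2^{0+2} − 2 = 2.
Assume |S_r| = 2^{r+2} − 2.
Then |S_{r+1}| = 1 + |S_r| + 1 + |S_r| = 2|S_r| + 2 = 2(2^{r+2} − 2) + 2 = 2^{r+3} − 4 + 2 = 2^{r+3} − 2.
By induction, |S_k| = 2^{k+2} − 2 for all k ≥ 0.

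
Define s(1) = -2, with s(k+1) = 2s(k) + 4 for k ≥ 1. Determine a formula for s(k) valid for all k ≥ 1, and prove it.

Claim: s(k) = 2^k − 4.

Base case: s(1) = -2, and 2^1 − 4 = 2 − 4 = -2.
Assume s(m) = 2^m − 4 for some m ≥ 1.
Then s(m+1) = 2s(m) + 4 = 2·(2^m − 4) + 4 = 2^{m+1} − 8 + 4 = 2^{m+1} − 4.
So the formula holds for m+1, and by induction s(k) = 2^k − 4 for all k ≥ 1.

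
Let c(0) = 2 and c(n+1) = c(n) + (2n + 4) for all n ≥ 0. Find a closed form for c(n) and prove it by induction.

Claim: c(n) = n^2 + 3n + 2.

Base case: c(0) = 2, and 0^2 + 3·0 + 2 = 2.
Assume c(k) = k^2 + 3k + 2.
Then c(k+1) = c(k) + (2k + 4) = (k^2 + 3k + 2) + (2k + 4) = k^2 + 5k + 6,
and (k+1)^2 + 3·(k+1) + 2 = k^2 + 5k + 6.
Hence c(n) = n^2 + 3n + 2 for every n ≥ 0, by induction.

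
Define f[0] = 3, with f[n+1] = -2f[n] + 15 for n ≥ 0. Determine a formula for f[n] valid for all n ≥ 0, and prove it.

Claim: f[n] = -2·(-2)^n + 5.

Base case: f[0] = 3, and -2·(-2)^0 + 5 = -2 + 5 = 3.
Assume f[r] = -2·(-2)^r + 5 for some r ≥ 0.
Then f[r+1] = -2f[r] + 15 = -2·(-2·(-2)^r + 5) + 15 = 4·(-2)^r − 10 + 15 = -2·(-2)^{r+1} + 5.
By induction, f[n] = -2·(-2)^n + 5 for all n ≥ 0.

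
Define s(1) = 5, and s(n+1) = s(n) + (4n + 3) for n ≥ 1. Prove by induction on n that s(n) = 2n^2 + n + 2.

Base case: s(1) = 5, and 2·1^2 + 1 + 2 = 5.
Assume s(j) = 2j^2 + j + 2.
Then s(j+1) = s(j) + (4j + 3) = (2j^2 + j + 2) + (4j + 3) = 2j^2 + 5j + 5,
and 2·(j+1)^2 + (j+1) + 2 = 2j^2 + 5j + 5.
Hence s(n) = 2n^2 + n + 2 for every n ≥ 1, by induction.

s(n) = 2n^2 + n + 2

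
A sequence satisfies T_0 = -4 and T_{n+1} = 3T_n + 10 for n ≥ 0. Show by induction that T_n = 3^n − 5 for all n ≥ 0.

Base case: T_0 = -4, and 3^0 − 5 = 1 − 5 = -4.
Assume T_k = 3^k − 5 for some k ≥ 0.
Then T_{k+1} = 3T_k + 10 = 3·(3^k − 5) + 10 = 3^{k+1} − 15 + 10 = 3^{k+1} − 5.
Hence T_n = 3^n − 5 for every n ≥ 0, by induction.

T_n = 3^n − 5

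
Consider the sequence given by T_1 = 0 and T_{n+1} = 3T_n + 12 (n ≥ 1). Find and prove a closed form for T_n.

Claim: T_n = 2·3^n − 6.

Base case: T_1 = 0, and 2·3^1 − 6 = 6 − 6 = 0.
Assume T_j = 2·3^j − 6 for some j ≥ 1.
Then T_{j+1} = 3T_j + 12 = 3·(2·3^j − 6) + 12 = 6·3^j − 18 + 12 = 2·3^{j+1} − 6.
By induction, T_n = 2·3^n − 6 for all n ≥ 1.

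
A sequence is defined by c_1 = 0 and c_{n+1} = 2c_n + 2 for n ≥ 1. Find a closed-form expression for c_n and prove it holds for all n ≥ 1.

Claim: c_n = 2^n − 2.

Base case: c_1 = 0, and 2^1 − 2 = 2 − 2 = 0.
Assume c_m = 2^m − 2 for some m ≥ 1.
Then c_{m+1} = 2c_m + 2 = 2·(2^m − 2) + 2 = 2^{m+1} − 4 + 2 = 2^{m+1} − 2.
By induction, c_n = 2^n − 2 for all n ≥ 1.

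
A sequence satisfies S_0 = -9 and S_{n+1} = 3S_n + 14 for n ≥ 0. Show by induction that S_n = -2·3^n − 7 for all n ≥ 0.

Base case: S_0 = -9, and -2·3^0 − 7 = -2 − 7 = -9.
Assume S_r = -2·3^r − 7 for some r ≥ 0.
Then S_{r+1} = 3S_r + 14 = 3·(-2·3^r − 7) + 14 = -6·3^r − 21 + 14 = -2·3^{r+1} − 7.
So the formula holds for r+1, and by induction S_n = -2·3^n − 7 for all n ≥ 0.

S_n = -2·3^n − 7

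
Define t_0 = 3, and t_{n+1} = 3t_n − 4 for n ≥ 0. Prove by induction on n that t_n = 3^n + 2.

Base case: t_0 = 3, and 3^0 + 2 = 1 + 2 = 3.
Assume t_k = 3^k + 2 for some k ≥ 0.
Then t_{k+1} = 3t_k − 4 = 3·(3^k + 2) − 4 = 3^{k+1} + 6 − 4 = 3^{k+1} + 2.
So the formula holds for k+1, and by induction t_n = 3^n + 2 for all n ≥ 0.

t_n = 3^n + 2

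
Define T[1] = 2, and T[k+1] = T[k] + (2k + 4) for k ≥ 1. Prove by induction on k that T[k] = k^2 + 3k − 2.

Base case: T[1] = 2, and 1^2 + 3·1 − 2 = 2.
Assume T[m] = m^2 + 3m − 2.
Then T[m+1] = T[m] + (2m + 4) = (m^2 + 3m − 2) + (2m + 4) = m^2 + 5m + 2,
and (m+1)^2 + 3·(m+1) − 2 = m^2 + 5m + 2.
This completes the inductive step, so T[k] = k^2 + 3k − 2 for all k ≥ 1.

T[k] = k^2 + 3k − 2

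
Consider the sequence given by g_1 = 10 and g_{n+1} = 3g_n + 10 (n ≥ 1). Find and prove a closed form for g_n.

Claim: g_n = 5·3^n − 5.

Base case: g_1 = 10, and 5·3^1 − 5 = 15 − 5 = 10.
Assume g_r = 5·3^r − 5 for some r ≥ 1.
Then g_{r+1} = 3g_r + 10 = 3·(5·3^r − 5) + 10 = 15·3^r − 15 + 10 = 5·3^{r+1} − 5.
So the formula holds for r+1, and by induction g_n = 5·3^n − 5 for all n ≥ 1.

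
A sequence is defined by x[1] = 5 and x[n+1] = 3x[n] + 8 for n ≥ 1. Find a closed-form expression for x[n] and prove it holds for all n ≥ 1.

Claim: x[n] = 3^{n+1} − 4.

Base case: x[1] = 5, and 3^{1+1} − 4 = 9 − 4 = 5.
Assume x[r] = 3^{r+1} − 4 for some r ≥ 1.
Then x[r+1] = 3x[r] + 8 = 3·(3^{r+1} − 4) + 8 = 3^{r+2} − 12 + 8 = 3^{r+2} − 4.
Hence x[n] = 3^{n+1} − 4 for every n ≥ 1, by induction.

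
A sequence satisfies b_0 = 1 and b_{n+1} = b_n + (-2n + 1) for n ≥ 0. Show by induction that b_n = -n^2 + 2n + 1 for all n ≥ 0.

Base case: b_0 = 1, and -0^2 + 2·0 + 1 = 1.
Assume b_j = -j^2 + 2j + 1.
Then b_{j+1} = b_j + (-2j + 1) = (-j^2 + 2j + 1) + (-2j + 1) = -j^2 + 2,
and -(j+1)^2 + 2·(j+1) + 1 = -j^2 + 2.
Hence b_n = -n^2 + 2n + 1 for every n ≥ 0, by induction.

b_n = -n^2 + 2n + 1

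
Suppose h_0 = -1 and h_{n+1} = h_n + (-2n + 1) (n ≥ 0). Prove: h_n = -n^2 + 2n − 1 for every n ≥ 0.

Base case: h_0 = -1, and -0^2 + 2·0 − 1 = -1.
Assume h_m = -m^2 + 2m − 1.
Then h_{m+1} = h_m + (-2m + 1) = (-m^2 + 2m − 1) + (-2m + 1) = -m^2,
and -(m+1)^2 + 2·(m+1) − 1 = -m^2.
This completes the inductive step, so h_n = -n^2 + 2n − 1 for all n ≥ 0.

h_n = -n^2 + 2n − 1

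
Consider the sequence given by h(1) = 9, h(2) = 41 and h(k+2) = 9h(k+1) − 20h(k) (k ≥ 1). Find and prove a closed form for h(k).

Claim: h(k) = 4^k + 5^k.

Base cases: h(1) = 9 and 4^1 + 5^1 = 9; h(2) = 41 and 4^2 + 5^2 = 41.
Assume h(j) = 4^j + 5^j for all 1 ≤ j ≤ m, where m ≥ 2.
Then h(m+1) = 9h(m) − 20h(m−1) = 9·(4^m + 5^m) − 20·(4^{m−1} + 5^{m−1}) = (9·4 − 20)4^{m−1} + (9·5 − 20)5^{m−1} = 16·4^{m−1} + 25·5^{m−1} = 4^{m+1} + 5^{m+1}.
This completes the inductive step, so h(k) = 4^k + 5^k for all k ≥ 1.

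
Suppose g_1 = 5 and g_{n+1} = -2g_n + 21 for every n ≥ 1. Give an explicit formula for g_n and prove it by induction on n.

Claim: g_n = (-2)^n + 7.

Base case: g_1 = 5, and (-2)^1 + 7 = -2 + 7 = 5.
Assume g_m = (-2)^m + 7 for some m ≥ 1.
Then g_{m+1} = -2g_m + 21 = -2·((-2)^m + 7) + 21 = -2·(-2)^m − 14 + 21 = (-2)^{m+1} + 7.
So the formula holds for m+1, and by induction g_n = (-2)^n + 7 for all n ≥ 1.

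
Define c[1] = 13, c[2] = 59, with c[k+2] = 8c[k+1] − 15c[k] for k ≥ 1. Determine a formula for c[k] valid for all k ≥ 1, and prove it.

Claim: c[k] = 2·5^k + 3^k.

Base cases: c[1] = 13 and 2·5^1 + 3^1 = 13; c[2] = 59 and 2·5^2 + 3^2 = 59.
Assume c[i] = 2·5^i + 3^i for all 1 ≤ i ≤ j, where j ≥ 2.
Then c[j+1] = 8c[j] − 15c[j−1] = 8·(2·5^j + 3^j) − 15·(2·5^{j−1} + 3^{j−1}) = 2·(8·5 − 15)5^{j−1} + (8·3 − 15)3^{j−1} = 50·5^{j−1} + 9·3^{j−1} = 2·5^{j+1} + 3^{j+1}.
Hence c[k] = 2·5^k + 3^k for every k ≥ 1, by strong induction.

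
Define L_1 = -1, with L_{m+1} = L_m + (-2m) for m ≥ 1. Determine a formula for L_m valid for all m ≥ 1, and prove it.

Claim: L_m = -m^2 + m − 1.

Base case: L_1 = -1, and -1^2 + 1 − 1 = -1.
Assume L_k = -k^2 + k − 1.
Then L_{k+1} = L_k + (-2k) = (-k^2 + k − 1) + (-2k) = -k^2 − k − 1,
and -(k+1)^2 + (k+1) − 1 = -k^2 − k − 1.
By induction, L_m = -m^2 + m − 1 for all m ≥ 1.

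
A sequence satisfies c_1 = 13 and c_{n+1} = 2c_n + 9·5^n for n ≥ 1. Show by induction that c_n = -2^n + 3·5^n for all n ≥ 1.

Base case: c_1 = 13, and -2^1 + 3·5^1 = -2 + 15 = 13.
Assume c_r = -2^r + 3·5^r for some r ≥ 1.
Then c_{r+1} = 2c_r + 9·5^r = 2·(-2^r + 3·5^r) + 9·5^r = -2^{r+1} + 6·5^r + 9·5^r = -2^{r+1} + 15·5^r = -2^{r+1} + 3·5^{r+1}.
By induction, c_n = -2^n + 3·5^n for all n ≥ 1.

c_n = -2^n + 3·5^n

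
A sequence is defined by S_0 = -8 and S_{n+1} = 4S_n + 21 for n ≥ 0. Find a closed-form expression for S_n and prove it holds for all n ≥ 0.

Claim: S_n = -4^n − 7.

Base case: S_0 = -8, and -4^0 − 7 = -1 − 7 = -8.
Assume S_k = -4^k − 7 for some k ≥ 0.
Then S_{k+1} = 4S_k + 21 = 4·(-4^k − 7) + 21 = -4^{k+1} − 28 + 21 = -4^{k+1} − 7.
This completes the inductive step, so S_n = -4^n − 7 for all n ≥ 0.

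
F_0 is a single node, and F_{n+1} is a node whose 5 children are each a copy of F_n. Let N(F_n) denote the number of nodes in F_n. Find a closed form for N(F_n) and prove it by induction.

Claim: N(F_n) = (5^{n+1} − 1)/4.

Base case: N(F_0) = 1, and (5^{0+1} − 1)/4 = 1.
Assume N(F_m) = (5^{m+1} − 1)/4.
Then N(F_{m+1}) = 1 + 5N(F_m) = 1 + 5·(5^{m+1} − 1)/4 = 1 + (5^{m+2} − 5)/4 = (4 + 5^{m+2} − 5)/4 = (5^{m+2} − 1)/4.
This completes the inductive step, so N(F_n) = (5^{n+1} − 1)/4 for all n ≥ 0.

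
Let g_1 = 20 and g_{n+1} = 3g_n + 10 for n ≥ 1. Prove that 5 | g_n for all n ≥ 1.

Base case: g_1 = 20 = 5·4, so 5 | g_1.
Assume 5 | g_k, so g_k = 5t for some integer t.
Then g_{k+1} = 3g_k + 10 = 3·(5t) + 10 = 5(3t + 2), so 5 | g_{k+1}.
So the property holds for k+1, and by induction 5 | g_n for all n ≥ 1.

5 | g_n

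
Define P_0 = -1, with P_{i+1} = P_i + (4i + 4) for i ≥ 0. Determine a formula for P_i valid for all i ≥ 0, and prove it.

Claim: P_i = 2i^2 + 2i − 1.

Base case: P_0 = -1, and 2·0^2 + 2·0 − 1 = -1.
Assume P_j = 2j^2 + 2j − 1.
Then P_{j+1} = P_j + (4j + 4) = (2j^2 + 2j − 1) + (4j + 4) = 2j^2 + 6j + 3,
and 2·(j+1)^2 + 2·(j+1) − 1 = 2j^2 + 6j + 3.
This completes the inductive step, so P_i = 2i^2 + 2i − 1 for all i ≥ 0.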